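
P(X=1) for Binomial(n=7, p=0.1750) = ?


C(7,1) = 7
p^1 = 0.175000
(1-p)^6 = 0.315300
P = 7 * 0.175000 * 0.315300 = 0.3862

P(X=1) = 0.3862


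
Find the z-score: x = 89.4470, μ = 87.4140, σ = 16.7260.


z = (89.4470 - 87.4140)/16.7260
= 2.0330/16.7260
= 0.1215

z = 0.1215


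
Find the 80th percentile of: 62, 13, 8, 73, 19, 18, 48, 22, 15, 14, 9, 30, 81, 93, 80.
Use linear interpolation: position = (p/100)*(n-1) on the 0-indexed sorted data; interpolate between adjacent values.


Sorted: 8, 9, 13, 14, 15, 18, 19, 22, 30, 48, 62, 73, 80, 81, 93
n = 15
Index = 80/100 * 14 = 11.2000
Lower = data[11] = 73, Upper = data[12] = 80
P80 = 73 + 0.2000*(7) = 74.4000

P80 = 74.4000


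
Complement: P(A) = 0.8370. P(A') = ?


P(not A) = 1 - 0.8370 = 0.1630

P(not A) = 0.1630


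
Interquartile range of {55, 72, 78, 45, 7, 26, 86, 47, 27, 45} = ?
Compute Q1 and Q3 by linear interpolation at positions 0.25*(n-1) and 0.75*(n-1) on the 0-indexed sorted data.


Sorted: 7, 26, 27, 45, 45, 47, 55, 72, 78, 86
Q1 (25th %ile) = 31.5000
Q3 (75th %ile) = 67.7500
IQR = 67.7500 - 31.5000 = 36.2500

IQR = 36.2500


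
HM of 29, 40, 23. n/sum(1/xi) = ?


Sum of reciprocals = 1/29 + 1/40 + 1/23 = 0.102961
HM = 3/0.102961 = 29.1372

HM = 29.1372


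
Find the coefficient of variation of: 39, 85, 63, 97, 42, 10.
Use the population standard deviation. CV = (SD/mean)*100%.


Mean = 56.0000
SD = 29.3598
CV = (29.3598/56.0000)*100 = 52.4283%

CV = 52.4283%


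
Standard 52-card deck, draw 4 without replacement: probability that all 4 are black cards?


P(all black cards) = (26/52) × (25/51) × (24/50) × (23/49)
= 0.0552

P = 0.0552


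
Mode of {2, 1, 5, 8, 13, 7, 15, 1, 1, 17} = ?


Frequencies: 1:3, 2:1, 5:1, 7:1, 8:1, 13:1, 15:1, 17:1
Max frequency = 3
Mode = 1

Mode = 1


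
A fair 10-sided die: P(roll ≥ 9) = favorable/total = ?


Favorable outcomes (roll ≥ 9): 2
Total outcomes = 10
P = 2/10 = 0.2000

P = 0.2000


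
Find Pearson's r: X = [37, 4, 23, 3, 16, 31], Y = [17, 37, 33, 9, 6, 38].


Mean X = 19.0000, Mean Y = 23.3333
SD X = 12.741010, SD Y = 13.174049
Cov = 29.500000
r = 29.500000/(12.741010*13.174049) = 0.1758

r = 0.1758


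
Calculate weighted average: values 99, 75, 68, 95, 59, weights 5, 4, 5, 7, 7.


Numerator = 99*5 + 75*4 + 68*5 + 95*7 + 59*7 = 2213
Denominator = 5 + 4 + 5 + 7 + 7 = 28
WM = 2213/28 = 79.0357

WM = 79.0357


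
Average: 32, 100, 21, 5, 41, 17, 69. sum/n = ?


Sum = 32 + 100 + 21 + 5 + 41 + 17 + 69 = 285
n = 7
Mean = 285/7 = 40.7143

Mean = 40.7143


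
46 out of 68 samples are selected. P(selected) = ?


P = 46/68 = 0.6765

P = 0.6765


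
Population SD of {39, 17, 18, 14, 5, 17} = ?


Mean = 18.3333
Variance = 104.5556
SD = sqrt(104.5556) = 10.2252

SD = 10.2252


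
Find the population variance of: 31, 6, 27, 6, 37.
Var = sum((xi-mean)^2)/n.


Mean = 21.4000
Squared deviations: 92.1600, 237.1600, 31.3600, 237.1600, 243.3600
Sum = 841.2000
Variance = 841.2000/5 = 168.2400

Variance = 168.2400


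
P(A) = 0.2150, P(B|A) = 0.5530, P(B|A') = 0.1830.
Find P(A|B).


P(B) = P(B|A)*P(A) + P(B|A')*P(A')
= 0.5530*0.2150 + 0.1830*0.7850
= 0.118895 + 0.143655 = 0.262550
P(A|B) = 0.118895/0.262550 = 0.4528

P(A|B) = 0.4528


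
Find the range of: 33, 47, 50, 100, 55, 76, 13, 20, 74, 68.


Max = 100, Min = 13
Range = 100 - 13 = 87

Range = 87


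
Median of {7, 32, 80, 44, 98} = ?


Sorted: 7, 32, 44, 80, 98
n = 5 (odd)
Middle value = 44

Median = 44


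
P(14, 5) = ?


P(14,5) = 14!/9!
= 87178291200/362880
= 240240

P(14,5) = 240240


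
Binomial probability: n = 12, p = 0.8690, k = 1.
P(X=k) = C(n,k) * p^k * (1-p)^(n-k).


C(12,1) = 12
p^1 = 0.869000
(1-p)^11 = 1.949774e-10
P = 12 * 0.869000 * 1.949774e-10 = 2.0332e-09

P(X=1) = 2.0332e-09


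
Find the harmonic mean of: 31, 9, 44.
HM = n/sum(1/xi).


Sum of reciprocals = 1/31 + 1/9 + 1/44 = 0.166096
HM = 3/0.166096 = 18.0618

HM = 18.0618


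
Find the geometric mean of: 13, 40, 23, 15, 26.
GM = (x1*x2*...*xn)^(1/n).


Product = 13 × 40 × 23 × 15 × 26 = 4664400
GM = 4664400^(1/5) = 21.5655

GM = 21.5655


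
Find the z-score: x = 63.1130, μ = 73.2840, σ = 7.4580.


z = (63.1130 - 73.2840)/7.4580
= -10.1710/7.4580
= -1.3638

z = -1.3638


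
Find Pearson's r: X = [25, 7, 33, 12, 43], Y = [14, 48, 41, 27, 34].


Mean X = 24.0000, Mean Y = 32.8000
SD X = 13.236314, SD Y = 11.720068
Cov = -22.200000
r = -22.200000/(13.236314*11.720068) = -0.1431

r = -0.1431


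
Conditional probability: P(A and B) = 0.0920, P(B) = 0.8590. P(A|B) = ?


P(A|B) = 0.0920/0.8590 = 0.1071

P(A|B) = 0.1071


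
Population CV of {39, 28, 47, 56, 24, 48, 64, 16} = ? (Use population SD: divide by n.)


Mean = 40.2500
SD = 15.4980
CV = (15.4980/40.2500)*100 = 38.5043%

CV = 38.5043%


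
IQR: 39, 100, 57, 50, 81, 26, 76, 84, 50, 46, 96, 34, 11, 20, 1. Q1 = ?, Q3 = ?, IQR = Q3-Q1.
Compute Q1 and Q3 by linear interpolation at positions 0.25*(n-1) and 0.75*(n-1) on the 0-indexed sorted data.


Sorted: 1, 11, 20, 26, 34, 39, 46, 50, 50, 57, 76, 81, 84, 96, 100
Q1 (25th %ile) = 30.0000
Q3 (75th %ile) = 78.5000
IQR = 78.5000 - 30.0000 = 48.5000

IQR = 48.5000


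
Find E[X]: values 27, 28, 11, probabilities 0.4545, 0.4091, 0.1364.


E[X] = 27*0.4545 + 28*0.4091 + 11*0.1364
= 12.2715 + 11.4548 + 1.5004
= 25.2267

E[X] = 25.2267


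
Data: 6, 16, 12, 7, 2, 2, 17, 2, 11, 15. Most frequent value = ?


Frequencies: 2:3, 6:1, 7:1, 11:1, 12:1, 15:1, 16:1, 17:1
Max frequency = 3
Mode = 2

Mode = 2


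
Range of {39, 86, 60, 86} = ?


Max = 86, Min = 39
Range = 86 - 39 = 47

Range = 47


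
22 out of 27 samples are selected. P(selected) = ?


P = 22/27 = 0.8148

P = 0.8148


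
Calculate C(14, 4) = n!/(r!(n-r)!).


C(14,4) = 14!/(4! × 10!)
= 87178291200/(24 × 3628800)
= 1001

C(14,4) = 1001


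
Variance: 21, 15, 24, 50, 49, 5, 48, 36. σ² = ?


Mean = 31.0000
Squared deviations: 100.0000, 256.0000, 49.0000, 361.0000, 324.0000, 676.0000, 289.0000, 25.0000
Sum = 2080.0000
Variance = 2080.0000/8 = 260.0000

Variance = 260.0000


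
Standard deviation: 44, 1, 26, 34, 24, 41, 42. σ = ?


Mean = 30.2857
Variance = 195.6327
SD = sqrt(195.6327) = 13.9869

SD = 13.9869


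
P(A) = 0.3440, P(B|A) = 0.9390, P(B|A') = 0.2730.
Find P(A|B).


P(B) = P(B|A)*P(A) + P(B|A')*P(A')
= 0.9390*0.3440 + 0.2730*0.6560
= 0.323016 + 0.179088 = 0.502104
P(A|B) = 0.323016/0.502104 = 0.6433

P(A|B) = 0.6433


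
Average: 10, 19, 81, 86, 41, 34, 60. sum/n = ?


Sum = 10 + 19 + 81 + 86 + 41 + 34 + 60 = 331
n = 7
Mean = 331/7 = 47.2857

Mean = 47.2857


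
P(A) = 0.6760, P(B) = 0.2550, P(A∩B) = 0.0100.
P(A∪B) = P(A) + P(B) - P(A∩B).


P(A∪B) = 0.6760 + 0.2550 - 0.0100
= 0.9310 - 0.0100
= 0.9210

P(A∪B) = 0.9210


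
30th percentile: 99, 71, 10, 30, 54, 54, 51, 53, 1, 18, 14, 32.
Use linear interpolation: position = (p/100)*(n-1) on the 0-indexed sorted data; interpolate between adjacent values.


Sorted: 1, 10, 14, 18, 30, 32, 51, 53, 54, 54, 71, 99
n = 12
Index = 30/100 * 11 = 3.3000
Lower = data[3] = 18, Upper = data[4] = 30
P30 = 18 + 0.3000*(12) = 21.6000

P30 = 21.6000


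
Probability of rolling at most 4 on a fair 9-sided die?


Favorable outcomes (roll ≤ 4): 4
Total outcomes = 9
P = 4/9 = 0.4444

P = 0.4444


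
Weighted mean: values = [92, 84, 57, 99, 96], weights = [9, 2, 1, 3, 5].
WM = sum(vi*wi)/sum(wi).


Numerator = 92*9 + 84*2 + 57*1 + 99*3 + 96*5 = 1830
Denominator = 9 + 2 + 1 + 3 + 5 = 20
WM = 1830/20 = 91.5000

WM = 91.5000


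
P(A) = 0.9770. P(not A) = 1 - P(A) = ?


P(not A) = 1 - 0.9770 = 0.0230

P(not A) = 0.0230


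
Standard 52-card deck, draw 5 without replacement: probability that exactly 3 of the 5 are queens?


Hypergeometric: P(X=3) = C(4,3)·C(48,2) / C(52,5)
= 4 × 1128 / 2598960
= 4512/2598960 = 0.0017

P = 0.0017


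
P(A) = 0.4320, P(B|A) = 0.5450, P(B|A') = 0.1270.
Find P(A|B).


P(B) = P(B|A)*P(A) + P(B|A')*P(A')
= 0.5450*0.4320 + 0.1270*0.5680
= 0.235440 + 0.072136 = 0.307576
P(A|B) = 0.235440/0.307576 = 0.7655

P(A|B) = 0.7655


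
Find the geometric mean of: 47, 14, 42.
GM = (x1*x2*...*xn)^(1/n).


Product = 47 × 14 × 42 = 27636
GM = 27636^(1/3) = 30.2337

GM = 30.2337


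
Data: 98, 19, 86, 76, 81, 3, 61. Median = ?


Sorted: 3, 19, 61, 76, 81, 86, 98
n = 7 (odd)
Middle value = 76

Median = 76


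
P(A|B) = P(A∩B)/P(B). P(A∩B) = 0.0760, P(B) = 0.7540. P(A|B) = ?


P(A|B) = 0.0760/0.7540 = 0.1008

P(A|B) = 0.1008


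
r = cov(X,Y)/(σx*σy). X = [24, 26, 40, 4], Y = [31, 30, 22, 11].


Mean X = 23.5000, Mean Y = 23.5000
SD X = 12.835498, SD Y = 8.015610
Cov = 59.750000
r = 59.750000/(12.835498*8.015610) = 0.5807

r = 0.5807


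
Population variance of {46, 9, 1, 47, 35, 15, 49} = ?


Mean = 28.8571
Squared deviations: 293.8776, 394.3061, 776.0204, 329.1633, 37.7347, 192.0204, 405.7347
Sum = 2428.8571
Variance = 2428.8571/7 = 346.9796

Variance = 346.9796


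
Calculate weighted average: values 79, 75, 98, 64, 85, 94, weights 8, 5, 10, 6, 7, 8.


Numerator = 79*8 + 75*5 + 98*10 + 64*6 + 85*7 + 94*8 = 3718
Denominator = 8 + 5 + 10 + 6 + 7 + 8 = 44
WM = 3718/44 = 84.5000

WM = 84.5000


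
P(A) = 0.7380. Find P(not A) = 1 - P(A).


P(not A) = 1 - 0.7380 = 0.2620

P(not A) = 0.2620


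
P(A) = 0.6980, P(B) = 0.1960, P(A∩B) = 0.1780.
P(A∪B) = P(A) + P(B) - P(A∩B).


P(A∪B) = 0.6980 + 0.1960 - 0.1780
= 0.8940 - 0.1780
= 0.7160

P(A∪B) = 0.7160


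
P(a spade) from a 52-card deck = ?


13 spades in 52 cards
P = 13/52 = 0.2500

P = 0.2500


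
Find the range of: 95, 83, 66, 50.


Max = 95, Min = 50
Range = 95 - 50 = 45

Range = 45


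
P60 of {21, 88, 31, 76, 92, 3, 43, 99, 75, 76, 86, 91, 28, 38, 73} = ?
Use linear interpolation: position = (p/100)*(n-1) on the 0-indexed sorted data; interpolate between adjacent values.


Sorted: 3, 21, 28, 31, 38, 43, 73, 75, 76, 76, 86, 88, 91, 92, 99
n = 15
Index = 60/100 * 14 = 8.4000
Lower = data[8] = 76, Upper = data[9] = 76
P60 = 76 + 0.4000*(0) = 76.0000

P60 = 76.0000


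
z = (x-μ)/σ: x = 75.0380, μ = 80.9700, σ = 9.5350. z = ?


z = (75.0380 - 80.9700)/9.5350
= -5.9320/9.5350
= -0.6221

z = -0.6221


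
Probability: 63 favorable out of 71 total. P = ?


P = 63/71 = 0.8873

P = 0.8873


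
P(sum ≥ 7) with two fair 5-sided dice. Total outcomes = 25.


Total outcomes = 5×5 = 25
Favorable (sum ≥ 7): 10
P = 10/25 = 0.4000

P = 0.4000


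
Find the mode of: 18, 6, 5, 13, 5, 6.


Frequencies: 5:2, 6:2, 13:1, 18:1
Max frequency = 2
Mode = 5, 6

Mode = 5, 6


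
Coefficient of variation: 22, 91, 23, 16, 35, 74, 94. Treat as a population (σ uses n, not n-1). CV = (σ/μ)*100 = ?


Mean = 50.7143
SD = 31.8107
CV = (31.8107/50.7143)*100 = 62.7253%

CV = 62.7253%


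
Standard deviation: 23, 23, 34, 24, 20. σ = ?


Mean = 24.8000
Variance = 22.9600
SD = sqrt(22.9600) = 4.7917

SD = 4.7917


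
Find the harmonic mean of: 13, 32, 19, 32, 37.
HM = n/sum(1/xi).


Sum of reciprocals = 1/13 + 1/32 + 1/19 + 1/32 + 1/37 = 0.219082
HM = 5/0.219082 = 22.8225

HM = 22.8225


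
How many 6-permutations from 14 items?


P(14,6) = 14!/8!
= 87178291200/40320
= 2162160

P(14,6) = 2162160


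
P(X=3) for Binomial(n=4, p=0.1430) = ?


C(4,3) = 4
p^3 = 0.002924
(1-p)^1 = 0.857000
P = 4 * 0.002924 * 0.857000 = 0.0100

P(X=3) = 0.0100


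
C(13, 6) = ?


C(13,6) = 13!/(6! × 7!)
= 6227020800/(720 × 5040)
= 1716

C(13,6) = 1716


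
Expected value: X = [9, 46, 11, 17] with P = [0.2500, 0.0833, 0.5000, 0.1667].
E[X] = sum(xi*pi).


E[X] = 9*0.2500 + 46*0.0833 + 11*0.5000 + 17*0.1667
= 2.2500 + 3.8318 + 5.5000 + 2.8339
= 14.4157

E[X] = 14.4157


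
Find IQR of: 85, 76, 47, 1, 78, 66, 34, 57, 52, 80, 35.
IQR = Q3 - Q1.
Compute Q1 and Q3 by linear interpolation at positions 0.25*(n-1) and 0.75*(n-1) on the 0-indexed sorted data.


Sorted: 1, 34, 35, 47, 52, 57, 66, 76, 78, 80, 85
Q1 (25th %ile) = 41.0000
Q3 (75th %ile) = 77.0000
IQR = 77.0000 - 41.0000 = 36.0000

IQR = 36.0000


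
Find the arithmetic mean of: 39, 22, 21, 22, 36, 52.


Sum = 39 + 22 + 21 + 22 + 36 + 52 = 192
n = 6
Mean = 192/6 = 32.0000

Mean = 32.0000


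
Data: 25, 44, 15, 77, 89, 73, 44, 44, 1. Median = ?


Sorted: 1, 15, 25, 44, 44, 44, 73, 77, 89
n = 9 (odd)
Middle value = 44

Median = 44


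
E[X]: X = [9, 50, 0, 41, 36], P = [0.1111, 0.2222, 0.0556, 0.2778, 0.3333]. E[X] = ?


E[X] = 9*0.1111 + 50*0.2222 + 0*0.0556 + 41*0.2778 + 36*0.3333
= 0.9999 + 11.1100 + 0 + 11.3898 + 11.9988
= 35.4985

E[X] = 35.4985


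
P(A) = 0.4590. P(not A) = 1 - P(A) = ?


P(not A) = 1 - 0.4590 = 0.5410

P(not A) = 0.5410


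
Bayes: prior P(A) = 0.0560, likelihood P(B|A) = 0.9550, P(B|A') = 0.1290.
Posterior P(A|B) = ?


P(B) = P(B|A)*P(A) + P(B|A')*P(A')
= 0.9550*0.0560 + 0.1290*0.9440
= 0.053480 + 0.121776 = 0.175256
P(A|B) = 0.053480/0.175256 = 0.3052

P(A|B) = 0.3052


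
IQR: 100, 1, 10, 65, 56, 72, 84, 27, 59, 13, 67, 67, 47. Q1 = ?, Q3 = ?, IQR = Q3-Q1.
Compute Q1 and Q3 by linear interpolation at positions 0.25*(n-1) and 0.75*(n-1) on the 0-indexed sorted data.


Sorted: 1, 10, 13, 27, 47, 56, 59, 65, 67, 67, 72, 84, 100
Q1 (25th %ile) = 27.0000
Q3 (75th %ile) = 67.0000
IQR = 67.0000 - 27.0000 = 40.0000

IQR = 40.0000


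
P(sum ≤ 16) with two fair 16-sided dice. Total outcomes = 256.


Total outcomes = 16×16 = 256
Favorable (sum ≤ 16): 120
P = 120/256 = 0.4688

P = 0.4688


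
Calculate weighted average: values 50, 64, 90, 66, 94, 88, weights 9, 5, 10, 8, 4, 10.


Numerator = 50*9 + 64*5 + 90*10 + 66*8 + 94*4 + 88*10 = 3454
Denominator = 9 + 5 + 10 + 8 + 4 + 10 = 46
WM = 3454/46 = 75.0870

WM = 75.0870


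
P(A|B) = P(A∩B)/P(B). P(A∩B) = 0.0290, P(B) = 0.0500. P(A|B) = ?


P(A|B) = 0.0290/0.0500 = 0.5800

P(A|B) = 0.5800


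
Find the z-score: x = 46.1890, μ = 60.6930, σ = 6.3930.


z = (46.1890 - 60.6930)/6.3930
= -14.5040/6.3930
= -2.2687

z = -2.2687


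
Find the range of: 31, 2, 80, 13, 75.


Max = 80, Min = 2
Range = 80 - 2 = 78

Range = 78


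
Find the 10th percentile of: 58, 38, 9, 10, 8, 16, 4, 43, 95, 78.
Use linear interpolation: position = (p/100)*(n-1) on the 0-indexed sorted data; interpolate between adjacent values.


Sorted: 4, 8, 9, 10, 16, 38, 43, 58, 78, 95
n = 10
Index = 10/100 * 9 = 0.9000
Lower = data[0] = 4, Upper = data[1] = 8
P10 = 4 + 0.9000*(4) = 7.6000

P10 = 7.6000


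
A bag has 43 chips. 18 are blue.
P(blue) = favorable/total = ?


P = 18/43 = 0.4186

P = 0.4186


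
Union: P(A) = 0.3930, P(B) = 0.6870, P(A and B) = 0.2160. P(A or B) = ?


P(A∪B) = 0.3930 + 0.6870 - 0.2160
= 1.0800 - 0.2160
= 0.8640

P(A∪B) = 0.8640


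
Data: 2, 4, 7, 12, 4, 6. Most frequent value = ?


Frequencies: 2:1, 4:2, 6:1, 7:1, 12:1
Max frequency = 2
Mode = 4

Mode = 4


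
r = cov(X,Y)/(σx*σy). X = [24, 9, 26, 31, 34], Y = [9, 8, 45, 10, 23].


Mean X = 24.8000, Mean Y = 19.0000
SD X = 8.657944, SD Y = 14.099645
Cov = 38.800000
r = 38.800000/(8.657944*14.099645) = 0.3178

r = 0.3178


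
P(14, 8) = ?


P(14,8) = 14!/6!
= 87178291200/720
= 121080960

P(14,8) = 121080960


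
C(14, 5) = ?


C(14,5) = 14!/(5! × 9!)
= 87178291200/(120 × 362880)
= 2002

C(14,5) = 2002


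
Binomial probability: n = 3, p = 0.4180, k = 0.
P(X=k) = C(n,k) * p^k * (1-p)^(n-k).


C(3,0) = 1
p^0 = 1.000000
(1-p)^3 = 0.197137
P = 1 * 1.000000 * 0.197137 = 0.1971

P(X=0) = 0.1971


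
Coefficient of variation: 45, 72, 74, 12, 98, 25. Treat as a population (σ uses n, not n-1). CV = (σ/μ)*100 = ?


Mean = 54.3333
SD = 29.8478
CV = (29.8478/54.3333)*100 = 54.9345%

CV = 54.9345%


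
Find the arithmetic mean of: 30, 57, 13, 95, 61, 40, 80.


Sum = 30 + 57 + 13 + 95 + 61 + 40 + 80 = 376
n = 7
Mean = 376/7 = 53.7143

Mean = 53.7143


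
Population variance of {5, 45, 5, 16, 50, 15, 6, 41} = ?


Mean = 22.8750
Squared deviations: 319.5156, 489.5156, 319.5156, 47.2656, 735.7656, 62.0156, 284.7656, 328.5156
Sum = 2586.8750
Variance = 2586.8750/8 = 323.3594

Variance = 323.3594


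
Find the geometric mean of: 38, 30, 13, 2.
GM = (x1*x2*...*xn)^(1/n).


Product = 38 × 30 × 13 × 2 = 29640
GM = 29640^(1/4) = 13.1211

GM = 13.1211


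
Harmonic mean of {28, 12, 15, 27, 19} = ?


Sum of reciprocals = 1/28 + 1/12 + 1/15 + 1/27 + 1/19 = 0.275383
HM = 5/0.275383 = 18.1565

HM = 18.1565


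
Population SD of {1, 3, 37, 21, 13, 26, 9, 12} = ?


Mean = 15.2500
Variance = 128.6875
SD = sqrt(128.6875) = 11.3441

SD = 11.3441


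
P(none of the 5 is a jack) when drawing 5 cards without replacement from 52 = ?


P(no jacks) = (48/52) × (47/51) × (46/50) × (45/49) × (44/48)
= 0.6588

P = 0.6588


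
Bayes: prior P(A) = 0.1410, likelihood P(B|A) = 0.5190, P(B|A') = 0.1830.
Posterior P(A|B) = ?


P(B) = P(B|A)*P(A) + P(B|A')*P(A')
= 0.5190*0.1410 + 0.1830*0.8590
= 0.073179 + 0.157197 = 0.230376
P(A|B) = 0.073179/0.230376 = 0.3177

P(A|B) = 0.3177


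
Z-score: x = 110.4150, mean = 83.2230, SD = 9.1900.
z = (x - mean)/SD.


z = (110.4150 - 83.2230)/9.1900
= 27.1920/9.1900
= 2.9589

z = 2.9589


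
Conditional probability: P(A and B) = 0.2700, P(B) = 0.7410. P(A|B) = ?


P(A|B) = 0.2700/0.7410 = 0.3644

P(A|B) = 0.3644


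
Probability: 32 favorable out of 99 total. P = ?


P = 32/99 = 0.3232

P = 0.3232


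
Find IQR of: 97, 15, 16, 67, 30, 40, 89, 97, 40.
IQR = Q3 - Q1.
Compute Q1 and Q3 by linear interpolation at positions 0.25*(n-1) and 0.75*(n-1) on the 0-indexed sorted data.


Sorted: 15, 16, 30, 40, 40, 67, 89, 97, 97
Q1 (25th %ile) = 30.0000
Q3 (75th %ile) = 89.0000
IQR = 89.0000 - 30.0000 = 59.0000

IQR = 59.0000


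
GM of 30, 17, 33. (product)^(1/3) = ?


Product = 30 × 17 × 33 = 16830
GM = 16830^(1/3) = 25.6268

GM = 25.6268


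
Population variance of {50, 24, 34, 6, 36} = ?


Mean = 30.0000
Squared deviations: 400.0000, 36.0000, 16.0000, 576.0000, 36.0000
Sum = 1064.0000
Variance = 1064.0000/5 = 212.8000

Variance = 212.8000


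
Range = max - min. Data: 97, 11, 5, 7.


Max = 97, Min = 5
Range = 97 - 5 = 92

Range = 92


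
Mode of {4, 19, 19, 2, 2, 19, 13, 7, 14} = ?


Frequencies: 2:2, 4:1, 7:1, 13:1, 14:1, 19:3
Max frequency = 3
Mode = 19

Mode = 19


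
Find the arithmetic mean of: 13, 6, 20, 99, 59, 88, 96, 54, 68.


Sum = 13 + 6 + 20 + 99 + 59 + 88 + 96 + 54 + 68 = 503
n = 9
Mean = 503/9 = 55.8889

Mean = 55.8889


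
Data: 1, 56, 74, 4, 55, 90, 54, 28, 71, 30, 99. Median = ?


Sorted: 1, 4, 28, 30, 54, 55, 56, 71, 74, 90, 99
n = 11 (odd)
Middle value = 55

Median = 55


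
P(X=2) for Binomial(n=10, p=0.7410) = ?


C(10,2) = 45
p^2 = 0.549081
(1-p)^8 = 2.024875e-05
P = 45 * 0.549081 * 2.024875e-05 = 0.0005

P(X=2) = 0.0005


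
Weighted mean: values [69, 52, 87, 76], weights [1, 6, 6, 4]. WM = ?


Numerator = 69*1 + 52*6 + 87*6 + 76*4 = 1207
Denominator = 1 + 6 + 6 + 4 = 17
WM = 1207/17 = 71.0000

WM = 71.0000


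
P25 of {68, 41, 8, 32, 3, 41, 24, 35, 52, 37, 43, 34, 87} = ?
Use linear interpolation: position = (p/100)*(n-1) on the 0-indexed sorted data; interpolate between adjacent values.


Sorted: 3, 8, 24, 32, 34, 35, 37, 41, 41, 43, 52, 68, 87
n = 13
Index = 25/100 * 12 = 3.0000
Lower = data[3] = 32, Upper = data[4] = 34
P25 = 32 + 0*(2) = 32.0000

P25 = 32.0000


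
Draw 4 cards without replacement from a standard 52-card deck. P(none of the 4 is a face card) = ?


P(no face cards) = (40/52) × (39/51) × (38/50) × (37/49)
= 0.3376

P = 0.3376


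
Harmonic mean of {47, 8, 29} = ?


Sum of reciprocals = 1/47 + 1/8 + 1/29 = 0.180759
HM = 3/0.180759 = 16.5967

HM = 16.5967


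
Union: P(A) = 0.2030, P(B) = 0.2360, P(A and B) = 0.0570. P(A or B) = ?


P(A∪B) = 0.2030 + 0.2360 - 0.0570
= 0.4390 - 0.0570
= 0.3820

P(A∪B) = 0.3820


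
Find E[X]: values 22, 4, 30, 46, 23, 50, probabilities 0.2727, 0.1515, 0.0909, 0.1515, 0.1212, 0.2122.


E[X] = 22*0.2727 + 4*0.1515 + 30*0.0909 + 46*0.1515 + 23*0.1212 + 50*0.2122
= 5.9994 + 0.6060 + 2.7270 + 6.9690 + 2.7876 + 10.6100
= 29.6990

E[X] = 29.6990


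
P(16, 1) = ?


P(16,1) = 16!/15!
= 20922789888000/1307674368000
= 16

P(16,1) = 16


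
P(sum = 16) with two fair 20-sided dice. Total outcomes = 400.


Total outcomes = 20×20 = 400
Favorable (sum = 16): 15
P = 15/400 = 0.0375

P = 0.0375


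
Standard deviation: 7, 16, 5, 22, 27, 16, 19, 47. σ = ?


Mean = 19.8750
Variance = 151.1094
SD = sqrt(151.1094) = 12.2927

SD = 12.2927


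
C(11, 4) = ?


C(11,4) = 11!/(4! × 7!)
= 39916800/(24 × 5040)
= 330

C(11,4) = 330


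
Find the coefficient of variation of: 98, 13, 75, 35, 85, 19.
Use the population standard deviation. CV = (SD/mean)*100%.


Mean = 54.1667
SD = 33.1784
CV = (33.1784/54.1667)*100 = 61.2524%

CV = 61.2524%


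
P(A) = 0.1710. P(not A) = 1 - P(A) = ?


P(not A) = 1 - 0.1710 = 0.8290

P(not A) = 0.8290


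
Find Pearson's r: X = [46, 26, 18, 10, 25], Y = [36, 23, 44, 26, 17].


Mean X = 25.0000, Mean Y = 29.2000
SD X = 11.966620, SD Y = 9.620811
Cov = 16.200000
r = 16.200000/(11.966620*9.620811) = 0.1407

r = 0.1407


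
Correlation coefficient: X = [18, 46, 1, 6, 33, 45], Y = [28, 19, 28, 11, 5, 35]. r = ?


Mean X = 24.8333, Mean Y = 21.0000
SD X = 17.752152, SD Y = 10.440307
Cov = 13.833333
r = 13.833333/(17.752152*10.440307) = 0.0746

r = 0.0746


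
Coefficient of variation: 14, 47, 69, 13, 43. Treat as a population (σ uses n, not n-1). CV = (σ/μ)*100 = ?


Mean = 37.2000
SD = 21.2829
CV = (21.2829/37.2000)*100 = 57.2120%

CV = 57.2120%


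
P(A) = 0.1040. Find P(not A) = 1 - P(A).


P(not A) = 1 - 0.1040 = 0.8960

P(not A) = 0.8960


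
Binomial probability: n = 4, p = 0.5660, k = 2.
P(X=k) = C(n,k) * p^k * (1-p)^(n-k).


C(4,2) = 6
p^2 = 0.320356
(1-p)^2 = 0.188356
P = 6 * 0.320356 * 0.188356 = 0.3620

P(X=2) = 0.3620


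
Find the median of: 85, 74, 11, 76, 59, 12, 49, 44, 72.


Sorted: 11, 12, 44, 49, 59, 72, 74, 76, 85
n = 9 (odd)
Middle value = 59

Median = 59


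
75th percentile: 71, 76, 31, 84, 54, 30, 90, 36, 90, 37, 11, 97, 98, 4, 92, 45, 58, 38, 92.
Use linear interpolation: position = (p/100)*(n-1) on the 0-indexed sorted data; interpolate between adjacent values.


Sorted: 4, 11, 30, 31, 36, 37, 38, 45, 54, 58, 71, 76, 84, 90, 90, 92, 92, 97, 98
n = 19
Index = 75/100 * 18 = 13.5000
Lower = data[13] = 90, Upper = data[14] = 90
P75 = 90 + 0.5000*(0) = 90.0000

P75 = 90.0000


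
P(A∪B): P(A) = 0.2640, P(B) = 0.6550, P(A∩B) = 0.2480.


P(A∪B) = 0.2640 + 0.6550 - 0.2480
= 0.9190 - 0.2480
= 0.6710

P(A∪B) = 0.6710


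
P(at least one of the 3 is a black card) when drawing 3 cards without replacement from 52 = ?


P(at least one) = 1 - P(none)
P(none) = (26/52) × (25/51) × (24/50) = 0.117647
P(at least one) = 1 - 0.117647 = 0.8824

P = 0.8824


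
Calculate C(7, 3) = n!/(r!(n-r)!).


C(7,3) = 7!/(3! × 4!)
= 5040/(6 × 24)
= 35

C(7,3) = 35


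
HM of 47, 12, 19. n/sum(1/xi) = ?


Sum of reciprocals = 1/47 + 1/12 + 1/19 = 0.157242
HM = 3/0.157242 = 19.0789

HM = 19.0789


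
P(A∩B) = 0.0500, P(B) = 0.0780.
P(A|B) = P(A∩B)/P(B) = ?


P(A|B) = 0.0500/0.0780 = 0.6410

P(A|B) = 0.6410


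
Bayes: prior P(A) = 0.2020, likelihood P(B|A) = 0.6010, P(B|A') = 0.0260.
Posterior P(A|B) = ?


P(B) = P(B|A)*P(A) + P(B|A')*P(A')
= 0.6010*0.2020 + 0.0260*0.7980
= 0.121402 + 0.020748 = 0.142150
P(A|B) = 0.121402/0.142150 = 0.8540

P(A|B) = 0.8540


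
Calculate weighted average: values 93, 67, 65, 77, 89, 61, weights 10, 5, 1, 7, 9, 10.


Numerator = 93*10 + 67*5 + 65*1 + 77*7 + 89*9 + 61*10 = 3280
Denominator = 10 + 5 + 1 + 7 + 9 + 10 = 42
WM = 3280/42 = 78.0952

WM = 78.0952


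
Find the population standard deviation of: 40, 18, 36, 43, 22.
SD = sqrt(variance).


Mean = 31.8000
Variance = 99.3600
SD = sqrt(99.3600) = 9.9679

SD = 9.9679


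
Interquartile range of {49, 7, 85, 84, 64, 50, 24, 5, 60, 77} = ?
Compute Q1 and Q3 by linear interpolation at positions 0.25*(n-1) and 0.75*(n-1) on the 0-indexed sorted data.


Sorted: 5, 7, 24, 49, 50, 60, 64, 77, 84, 85
Q1 (25th %ile) = 30.2500
Q3 (75th %ile) = 73.7500
IQR = 73.7500 - 30.2500 = 43.5000

IQR = 43.5000


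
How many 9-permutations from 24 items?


P(24,9) = 24!/15!
= 620448401733239439360000/1307674368000
= 474467051520

P(24,9) = 474467051520


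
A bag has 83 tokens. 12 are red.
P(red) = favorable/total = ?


P = 12/83 = 0.1446

P = 0.1446


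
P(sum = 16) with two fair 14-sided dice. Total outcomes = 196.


Total outcomes = 14×14 = 196
Favorable (sum = 16): 13
P = 13/196 = 0.0663

P = 0.0663


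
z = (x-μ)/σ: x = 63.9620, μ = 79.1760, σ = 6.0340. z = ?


z = (63.9620 - 79.1760)/6.0340
= -15.2140/6.0340
= -2.5214

z = -2.5214


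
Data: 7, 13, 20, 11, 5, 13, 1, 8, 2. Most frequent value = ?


Frequencies: 1:1, 2:1, 5:1, 7:1, 8:1, 11:1, 13:2, 20:1
Max frequency = 2
Mode = 13

Mode = 13


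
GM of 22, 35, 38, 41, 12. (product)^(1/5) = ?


Product = 22 × 35 × 38 × 41 × 12 = 14395920
GM = 14395920^(1/5) = 27.0177

GM = 27.0177


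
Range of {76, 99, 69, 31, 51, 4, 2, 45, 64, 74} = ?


Max = 99, Min = 2
Range = 99 - 2 = 97

Range = 97


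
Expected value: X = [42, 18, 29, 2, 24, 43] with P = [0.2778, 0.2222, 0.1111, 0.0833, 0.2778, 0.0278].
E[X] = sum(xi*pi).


E[X] = 42*0.2778 + 18*0.2222 + 29*0.1111 + 2*0.0833 + 24*0.2778 + 43*0.0278
= 11.6676 + 3.9996 + 3.2219 + 0.1666 + 6.6672 + 1.1954
= 26.9183

E[X] = 26.9183


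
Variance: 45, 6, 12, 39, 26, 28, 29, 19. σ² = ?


Mean = 25.5000
Squared deviations: 380.2500, 380.2500, 182.2500, 182.2500, 0.2500, 6.2500, 12.2500, 42.2500
Sum = 1186.0000
Variance = 1186.0000/8 = 148.2500

Variance = 148.2500


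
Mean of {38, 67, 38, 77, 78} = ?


Sum = 38 + 67 + 38 + 77 + 78 = 298
n = 5
Mean = 298/5 = 59.6000

Mean = 59.6000


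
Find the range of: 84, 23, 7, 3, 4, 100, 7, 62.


Max = 100, Min = 3
Range = 100 - 3 = 97

Range = 97


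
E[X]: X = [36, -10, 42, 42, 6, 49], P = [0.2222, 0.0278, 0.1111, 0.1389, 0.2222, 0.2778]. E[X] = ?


E[X] = 36*0.2222 - 10*0.0278 + 42*0.1111 + 42*0.1389 + 6*0.2222 + 49*0.2778
= 7.9992 - 0.2780 + 4.6662 + 5.8338 + 1.3332 + 13.6122
= 33.1666

E[X] = 33.1666


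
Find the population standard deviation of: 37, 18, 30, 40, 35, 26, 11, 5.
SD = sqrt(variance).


Mean = 25.2500
Variance = 142.4375
SD = sqrt(142.4375) = 11.9347

SD = 11.9347


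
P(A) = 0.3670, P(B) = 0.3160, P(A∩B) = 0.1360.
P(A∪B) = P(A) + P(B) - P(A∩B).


P(A∪B) = 0.3670 + 0.3160 - 0.1360
= 0.6830 - 0.1360
= 0.5470

P(A∪B) = 0.5470


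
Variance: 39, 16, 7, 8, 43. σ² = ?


Mean = 22.6000
Squared deviations: 268.9600, 43.5600, 243.3600, 213.1600, 416.1600
Sum = 1185.2000
Variance = 1185.2000/5 = 237.0400

Variance = 237.0400


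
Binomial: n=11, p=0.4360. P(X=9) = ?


C(11,9) = 55
p^9 = 0.000569
(1-p)^2 = 0.318096
P = 55 * 0.000569 * 0.318096 = 0.0100

P(X=9) = 0.0100


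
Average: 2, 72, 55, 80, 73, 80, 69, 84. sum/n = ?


Sum = 2 + 72 + 55 + 80 + 73 + 80 + 69 + 84 = 515
n = 8
Mean = 515/8 = 64.3750

Mean = 64.3750


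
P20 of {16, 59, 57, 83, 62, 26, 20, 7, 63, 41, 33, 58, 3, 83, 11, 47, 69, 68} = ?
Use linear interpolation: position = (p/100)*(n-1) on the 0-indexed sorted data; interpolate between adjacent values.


Sorted: 3, 7, 11, 16, 20, 26, 33, 41, 47, 57, 58, 59, 62, 63, 68, 69, 83, 83
n = 18
Index = 20/100 * 17 = 3.4000
Lower = data[3] = 16, Upper = data[4] = 20
P20 = 16 + 0.4000*(4) = 17.6000

P20 = 17.6000


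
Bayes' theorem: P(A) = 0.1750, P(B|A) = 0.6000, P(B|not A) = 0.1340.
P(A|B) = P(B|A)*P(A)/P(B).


P(B) = P(B|A)*P(A) + P(B|A')*P(A')
= 0.6000*0.1750 + 0.1340*0.8250
= 0.105000 + 0.110550 = 0.215550
P(A|B) = 0.105000/0.215550 = 0.4871

P(A|B) = 0.4871


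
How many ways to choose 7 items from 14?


C(14,7) = 14!/(7! × 7!)
= 87178291200/(5040 × 5040)
= 3432

C(14,7) = 3432


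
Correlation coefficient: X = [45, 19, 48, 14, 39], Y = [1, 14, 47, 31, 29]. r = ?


Mean X = 33.0000, Mean Y = 24.4000
SD X = 13.870833, SD Y = 15.692036
Cov = 21.200000
r = 21.200000/(13.870833*15.692036) = 0.0974

r = 0.0974


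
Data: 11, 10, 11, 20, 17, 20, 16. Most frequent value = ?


Frequencies: 10:1, 11:2, 16:1, 17:1, 20:2
Max frequency = 2
Mode = 11, 20

Mode = 11, 20


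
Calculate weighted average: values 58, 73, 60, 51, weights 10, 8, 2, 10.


Numerator = 58*10 + 73*8 + 60*2 + 51*10 = 1794
Denominator = 10 + 8 + 2 + 10 = 30
WM = 1794/30 = 59.8000

WM = 59.8000


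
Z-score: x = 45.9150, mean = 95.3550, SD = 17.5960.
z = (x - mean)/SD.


z = (45.9150 - 95.3550)/17.5960
= -49.4400/17.5960
= -2.8097

z = -2.8097


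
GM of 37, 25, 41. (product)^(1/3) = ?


Product = 37 × 25 × 41 = 37925
GM = 37925^(1/3) = 33.5976

GM = 33.5976


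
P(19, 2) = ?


P(19,2) = 19!/17!
= 121645100408832000/355687428096000
= 342

P(19,2) = 342


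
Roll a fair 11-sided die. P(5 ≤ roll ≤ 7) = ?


Favorable outcomes (5 ≤ roll ≤ 7): 3
Total outcomes = 11
P = 3/11 = 0.2727

P = 0.2727


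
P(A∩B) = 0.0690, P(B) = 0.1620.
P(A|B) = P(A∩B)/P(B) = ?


P(A|B) = 0.0690/0.1620 = 0.4259

P(A|B) = 0.4259


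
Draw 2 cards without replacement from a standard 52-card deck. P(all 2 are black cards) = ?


P(all black cards) = (26/52) × (25/51)
= 0.2451

P = 0.2451


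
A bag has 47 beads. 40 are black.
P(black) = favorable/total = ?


P = 40/47 = 0.8511

P = 0.8511


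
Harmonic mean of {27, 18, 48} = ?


Sum of reciprocals = 1/27 + 1/18 + 1/48 = 0.113426
HM = 3/0.113426 = 26.4490

HM = 26.4490


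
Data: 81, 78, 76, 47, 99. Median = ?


Sorted: 47, 76, 78, 81, 99
n = 5 (odd)
Middle value = 78

Median = 78


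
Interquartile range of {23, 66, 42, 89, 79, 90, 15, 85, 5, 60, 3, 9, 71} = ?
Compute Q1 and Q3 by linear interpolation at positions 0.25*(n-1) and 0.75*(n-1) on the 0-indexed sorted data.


Sorted: 3, 5, 9, 15, 23, 42, 60, 66, 71, 79, 85, 89, 90
Q1 (25th %ile) = 15.0000
Q3 (75th %ile) = 79.0000
IQR = 79.0000 - 15.0000 = 64.0000

IQR = 64.0000


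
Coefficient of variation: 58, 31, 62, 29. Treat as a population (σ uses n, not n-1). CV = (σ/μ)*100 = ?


Mean = 45.0000
SD = 15.0831
CV = (15.0831/45.0000)*100 = 33.5180%

CV = 33.5180%


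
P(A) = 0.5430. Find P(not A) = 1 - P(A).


P(not A) = 1 - 0.5430 = 0.4570

P(not A) = 0.4570


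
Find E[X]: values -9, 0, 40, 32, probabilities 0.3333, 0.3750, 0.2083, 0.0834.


E[X] = -9*0.3333 + 0*0.3750 + 40*0.2083 + 32*0.0834
= -2.9997 + 0 + 8.3320 + 2.6688
= 8.0011

E[X] = 8.0011


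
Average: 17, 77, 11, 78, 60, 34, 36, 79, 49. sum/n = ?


Sum = 17 + 77 + 11 + 78 + 60 + 34 + 36 + 79 + 49 = 441
n = 9
Mean = 441/9 = 49.0000

Mean = 49.0000


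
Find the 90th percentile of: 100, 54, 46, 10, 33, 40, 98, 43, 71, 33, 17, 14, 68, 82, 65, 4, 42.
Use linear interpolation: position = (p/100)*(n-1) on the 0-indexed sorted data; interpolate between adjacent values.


Sorted: 4, 10, 14, 17, 33, 33, 40, 42, 43, 46, 54, 65, 68, 71, 82, 98, 100
n = 17
Index = 90/100 * 16 = 14.4000
Lower = data[14] = 82, Upper = data[15] = 98
P90 = 82 + 0.4000*(16) = 88.4000

P90 = 88.4000


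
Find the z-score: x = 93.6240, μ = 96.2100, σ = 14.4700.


z = (93.6240 - 96.2100)/14.4700
= -2.5860/14.4700
= -0.1787

z = -0.1787


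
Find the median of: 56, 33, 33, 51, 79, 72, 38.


Sorted: 33, 33, 38, 51, 56, 72, 79
n = 7 (odd)
Middle value = 51

Median = 51


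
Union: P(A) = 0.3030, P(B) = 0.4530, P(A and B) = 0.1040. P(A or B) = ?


P(A∪B) = 0.3030 + 0.4530 - 0.1040
= 0.7560 - 0.1040
= 0.6520

P(A∪B) = 0.6520


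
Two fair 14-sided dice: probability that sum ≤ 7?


Total outcomes = 14×14 = 196
Favorable (sum ≤ 7): 21
P = 21/196 = 0.1071

P = 0.1071


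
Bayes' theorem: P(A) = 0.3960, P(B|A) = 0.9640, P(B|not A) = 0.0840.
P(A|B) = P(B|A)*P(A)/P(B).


P(B) = P(B|A)*P(A) + P(B|A')*P(A')
= 0.9640*0.3960 + 0.0840*0.6040
= 0.381744 + 0.050736 = 0.432480
P(A|B) = 0.381744/0.432480 = 0.8827

P(A|B) = 0.8827


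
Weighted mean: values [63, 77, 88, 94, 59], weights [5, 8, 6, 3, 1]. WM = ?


Numerator = 63*5 + 77*8 + 88*6 + 94*3 + 59*1 = 1800
Denominator = 5 + 8 + 6 + 3 + 1 = 23
WM = 1800/23 = 78.2609

WM = 78.2609


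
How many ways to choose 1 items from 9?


C(9,1) = 9!/(1! × 8!)
= 362880/(1 × 40320)
= 9

C(9,1) = 9


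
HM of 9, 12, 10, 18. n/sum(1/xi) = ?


Sum of reciprocals = 1/9 + 1/12 + 1/10 + 1/18 = 0.350000
HM = 4/0.350000 = 11.4286

HM = 11.4286


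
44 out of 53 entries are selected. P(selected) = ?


P = 44/53 = 0.8302

P = 0.8302


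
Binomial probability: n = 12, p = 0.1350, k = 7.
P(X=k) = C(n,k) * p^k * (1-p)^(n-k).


C(12,7) = 792
p^7 = 8.172151e-07
(1-p)^5 = 0.484262
P = 792 * 8.172151e-07 * 0.484262 = 0.0003

P(X=7) = 0.0003


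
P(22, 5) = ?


P(22,5) = 22!/17!
= 1124000727777607680000/355687428096000
= 3160080

P(22,5) = 3160080


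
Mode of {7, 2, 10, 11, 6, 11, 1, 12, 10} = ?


Frequencies: 1:1, 2:1, 6:1, 7:1, 10:2, 11:2, 12:1
Max frequency = 2
Mode = 10, 11

Mode = 10, 11


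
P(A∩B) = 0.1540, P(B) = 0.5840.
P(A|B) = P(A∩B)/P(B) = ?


P(A|B) = 0.1540/0.5840 = 0.2637

P(A|B) = 0.2637


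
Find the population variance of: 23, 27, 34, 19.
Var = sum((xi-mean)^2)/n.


Mean = 25.7500
Squared deviations: 7.5625, 1.5625, 68.0625, 45.5625
Sum = 122.7500
Variance = 122.7500/4 = 30.6875

Variance = 30.6875


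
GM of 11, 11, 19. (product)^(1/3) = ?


Product = 11 × 11 × 19 = 2299
GM = 2299^(1/3) = 13.1981

GM = 13.1981


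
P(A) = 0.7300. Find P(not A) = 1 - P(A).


P(not A) = 1 - 0.7300 = 0.2700

P(not A) = 0.2700


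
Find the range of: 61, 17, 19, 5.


Max = 61, Min = 5
Range = 61 - 5 = 56

Range = 56


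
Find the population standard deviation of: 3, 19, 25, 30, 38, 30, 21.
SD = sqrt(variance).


Mean = 23.7143
Variance = 106.2041
SD = sqrt(106.2041) = 10.3055

SD = 10.3055


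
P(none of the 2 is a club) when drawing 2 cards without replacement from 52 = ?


P(no clubs) = (39/52) × (38/51)
= 0.5588

P = 0.5588


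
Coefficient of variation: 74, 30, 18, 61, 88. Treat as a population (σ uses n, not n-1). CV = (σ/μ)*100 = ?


Mean = 54.2000
SD = 26.3697
CV = (26.3697/54.2000)*100 = 48.6525%

CV = 48.6525%


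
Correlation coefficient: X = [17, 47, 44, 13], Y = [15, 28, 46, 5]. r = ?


Mean X = 30.2500, Mean Y = 23.5000
SD X = 15.352117, SD Y = 15.337862
Cov = 204.125000
r = 204.125000/(15.352117*15.337862) = 0.8669

r = 0.8669


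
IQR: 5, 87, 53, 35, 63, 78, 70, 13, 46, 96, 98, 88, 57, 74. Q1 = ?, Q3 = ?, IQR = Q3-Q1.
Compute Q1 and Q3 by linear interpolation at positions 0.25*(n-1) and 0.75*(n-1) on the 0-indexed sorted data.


Sorted: 5, 13, 35, 46, 53, 57, 63, 70, 74, 78, 87, 88, 96, 98
Q1 (25th %ile) = 47.7500
Q3 (75th %ile) = 84.7500
IQR = 84.7500 - 47.7500 = 37.0000

IQR = 37.0000


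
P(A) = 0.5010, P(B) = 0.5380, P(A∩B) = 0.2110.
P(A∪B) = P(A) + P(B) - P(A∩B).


P(A∪B) = 0.5010 + 0.5380 - 0.2110
= 1.0390 - 0.2110
= 0.8280

P(A∪B) = 0.8280


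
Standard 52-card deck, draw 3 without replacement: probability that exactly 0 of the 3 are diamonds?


Hypergeometric: P(X=0) = C(13,0)·C(39,3) / C(52,3)
= 1 × 9139 / 22100
= 9139/22100 = 0.4135

P = 0.4135


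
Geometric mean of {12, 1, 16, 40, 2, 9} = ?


Product = 12 × 1 × 16 × 40 × 2 × 9 = 138240
GM = 138240^(1/6) = 7.1907

GM = 7.1907


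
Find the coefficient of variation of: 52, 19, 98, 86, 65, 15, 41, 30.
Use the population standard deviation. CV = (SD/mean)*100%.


Mean = 50.7500
SD = 28.4857
CV = (28.4857/50.7500)*100 = 56.1295%

CV = 56.1295%


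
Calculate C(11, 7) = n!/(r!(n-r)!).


C(11,7) = 11!/(7! × 4!)
= 39916800/(5040 × 24)
= 330

C(11,7) = 330


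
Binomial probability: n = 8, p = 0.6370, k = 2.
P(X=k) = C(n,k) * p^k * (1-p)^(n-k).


C(8,2) = 28
p^2 = 0.405769
(1-p)^6 = 0.002288
P = 28 * 0.405769 * 0.002288 = 0.0260

P(X=2) = 0.0260


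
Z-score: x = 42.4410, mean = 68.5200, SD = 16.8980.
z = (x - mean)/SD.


z = (42.4410 - 68.5200)/16.8980
= -26.0790/16.8980
= -1.5433

z = -1.5433


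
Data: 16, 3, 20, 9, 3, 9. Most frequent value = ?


Frequencies: 3:2, 9:2, 16:1, 20:1
Max frequency = 2
Mode = 3, 9

Mode = 3, 9


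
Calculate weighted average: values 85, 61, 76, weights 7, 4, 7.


Numerator = 85*7 + 61*4 + 76*7 = 1371
Denominator = 7 + 4 + 7 = 18
WM = 1371/18 = 76.1667

WM = 76.1667


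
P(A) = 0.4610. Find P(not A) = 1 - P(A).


P(not A) = 1 - 0.4610 = 0.5390

P(not A) = 0.5390


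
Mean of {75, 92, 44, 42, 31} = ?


Sum = 75 + 92 + 44 + 42 + 31 = 284
n = 5
Mean = 284/5 = 56.8000

Mean = 56.8000


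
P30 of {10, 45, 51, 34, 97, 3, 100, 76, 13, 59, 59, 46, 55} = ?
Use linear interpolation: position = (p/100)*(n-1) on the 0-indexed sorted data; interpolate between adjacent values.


Sorted: 3, 10, 13, 34, 45, 46, 51, 55, 59, 59, 76, 97, 100
n = 13
Index = 30/100 * 12 = 3.6000
Lower = data[3] = 34, Upper = data[4] = 45
P30 = 34 + 0.6000*(11) = 40.6000

P30 = 40.6000


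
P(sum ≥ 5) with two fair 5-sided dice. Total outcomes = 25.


Total outcomes = 5×5 = 25
Favorable (sum ≥ 5): 19
P = 19/25 = 0.7600

P = 0.7600


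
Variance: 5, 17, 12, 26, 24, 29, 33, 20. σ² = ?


Mean = 20.7500
Squared deviations: 248.0625, 14.0625, 76.5625, 27.5625, 10.5625, 68.0625, 150.0625, 0.5625
Sum = 595.5000
Variance = 595.5000/8 = 74.4375

Variance = 74.4375


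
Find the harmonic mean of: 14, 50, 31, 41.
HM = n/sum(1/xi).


Sum of reciprocals = 1/14 + 1/50 + 1/31 + 1/41 = 0.148077
HM = 4/0.148077 = 27.0130

HM = 27.0130


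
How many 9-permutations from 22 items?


P(22,9) = 22!/13!
= 1124000727777607680000/6227020800
= 180503769600

P(22,9) = 180503769600


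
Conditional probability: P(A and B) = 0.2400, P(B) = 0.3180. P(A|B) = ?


P(A|B) = 0.2400/0.3180 = 0.7547

P(A|B) = 0.7547


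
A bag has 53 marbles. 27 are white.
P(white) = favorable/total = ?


P = 27/53 = 0.5094

P = 0.5094


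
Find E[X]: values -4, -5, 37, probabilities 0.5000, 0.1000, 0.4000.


E[X] = -4*0.5000 - 5*0.1000 + 37*0.4000
= -2.0000 - 0.5000 + 14.8000
= 12.3000

E[X] = 12.3000


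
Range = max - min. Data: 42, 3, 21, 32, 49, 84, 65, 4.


Max = 84, Min = 3
Range = 84 - 3 = 81

Range = 81


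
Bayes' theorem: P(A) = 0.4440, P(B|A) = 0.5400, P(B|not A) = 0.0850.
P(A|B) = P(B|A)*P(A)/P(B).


P(B) = P(B|A)*P(A) + P(B|A')*P(A')
= 0.5400*0.4440 + 0.0850*0.5560
= 0.239760 + 0.047260 = 0.287020
P(A|B) = 0.239760/0.287020 = 0.8353

P(A|B) = 0.8353


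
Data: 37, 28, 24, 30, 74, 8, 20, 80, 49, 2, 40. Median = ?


Sorted: 2, 8, 20, 24, 28, 30, 37, 40, 49, 74, 80
n = 11 (odd)
Middle value = 30

Median = 30


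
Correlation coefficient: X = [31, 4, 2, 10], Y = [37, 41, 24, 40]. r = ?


Mean X = 11.7500, Mean Y = 35.5000
SD X = 11.497282, SD Y = 6.800735
Cov = 22.625000
r = 22.625000/(11.497282*6.800735) = 0.2894

r = 0.2894


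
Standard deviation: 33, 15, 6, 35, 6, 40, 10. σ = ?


Mean = 20.7143
Variance = 186.7755
SD = sqrt(186.7755) = 13.6666

SD = 13.6666


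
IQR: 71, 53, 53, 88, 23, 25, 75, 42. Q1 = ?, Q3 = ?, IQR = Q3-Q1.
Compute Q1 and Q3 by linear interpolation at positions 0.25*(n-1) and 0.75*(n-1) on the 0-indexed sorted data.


Sorted: 23, 25, 42, 53, 53, 71, 75, 88
Q1 (25th %ile) = 37.7500
Q3 (75th %ile) = 72.0000
IQR = 72.0000 - 37.7500 = 34.2500

IQR = 34.2500
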